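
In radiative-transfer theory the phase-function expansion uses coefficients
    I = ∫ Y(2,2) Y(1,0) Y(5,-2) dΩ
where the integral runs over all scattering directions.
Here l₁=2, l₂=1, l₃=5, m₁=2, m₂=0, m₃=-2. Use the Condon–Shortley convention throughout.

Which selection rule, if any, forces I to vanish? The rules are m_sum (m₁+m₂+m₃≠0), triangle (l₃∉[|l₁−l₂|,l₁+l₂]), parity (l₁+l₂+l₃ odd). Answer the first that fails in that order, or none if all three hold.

Σmᵢ = 0  ✓
l₃∈[|l₁−l₂|,l₁+l₂]=[1,3] required, l₃=5 fails  ✗
Σlᵢ = 8 ⇒ even

triangle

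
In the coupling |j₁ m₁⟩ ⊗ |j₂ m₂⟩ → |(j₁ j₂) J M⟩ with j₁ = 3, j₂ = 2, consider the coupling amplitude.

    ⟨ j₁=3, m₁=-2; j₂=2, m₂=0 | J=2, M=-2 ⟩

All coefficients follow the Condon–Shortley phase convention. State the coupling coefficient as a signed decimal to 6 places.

triangle: 3!×3!×1!/8! = 36/40320
(j±m)!: 1!×5!×2!×2!×0!×4! = 11520
prefactor² = (2J+1)×Δ×N² = 360/7
  k=2: +1/(2!×1!×3!×0!×0!×1!) = 1/12
Σ = 1/12  ⇒  CG² = 360/7×(1/12)² = 5/14
CG = +√(5/14) = +0.597614

+0.597614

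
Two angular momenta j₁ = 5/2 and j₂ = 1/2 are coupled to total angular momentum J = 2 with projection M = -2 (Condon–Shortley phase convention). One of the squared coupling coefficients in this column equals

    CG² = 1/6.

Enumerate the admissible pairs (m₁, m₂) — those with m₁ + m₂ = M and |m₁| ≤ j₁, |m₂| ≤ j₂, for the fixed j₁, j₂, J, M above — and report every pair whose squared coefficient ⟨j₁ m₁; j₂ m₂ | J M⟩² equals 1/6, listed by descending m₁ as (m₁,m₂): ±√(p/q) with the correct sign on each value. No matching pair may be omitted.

(-3/2,-1/2): +√(1/6)

Admissible pairs with m₁+m₂ = M = -2: (-5/2,1/2), (-3/2,-1/2)
  (m₁,m₂)=(-3/2,-1/2): CG² = 1/6, CG = +√(1/6)   ← matches the target
  (m₁,m₂)=(-5/2,1/2): CG² = 5/6, CG = −√(5/6)
Pairs with CG² = 1/6: (-3/2,-1/2): +√(1/6)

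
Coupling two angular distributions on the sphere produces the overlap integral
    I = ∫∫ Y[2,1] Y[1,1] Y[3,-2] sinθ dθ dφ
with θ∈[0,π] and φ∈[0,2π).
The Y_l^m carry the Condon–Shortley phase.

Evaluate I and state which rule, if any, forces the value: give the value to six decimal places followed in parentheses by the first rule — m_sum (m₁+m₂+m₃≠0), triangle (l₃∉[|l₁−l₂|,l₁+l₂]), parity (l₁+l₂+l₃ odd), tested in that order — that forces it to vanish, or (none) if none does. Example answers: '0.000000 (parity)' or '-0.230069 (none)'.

0.261169 (none)

Checks pass: Σm=0; 6 even; l₃=3∈[1,3].
(2·2+1)(2·1+1)(2·3+1) = 105
Δ: 0! 4! 2! / 7! → 1/105
sum: t=0:+1/4 = 1/4
3j²(2 1 3; 0 0 0) = Δ·Π!·Σ² = 3/35  (sign -1)
sum: t=0:+1/12 = 1/12
3j²(2 1 3; 1 1 -2) = Δ·Π!·Σ² = 2/21  (sign -1)
combine: 4πI² = 105·3/35·2/21 = 6/7
take √, sign +1: I = 0.26116903
No selection rule forces the value: the integral is nonzero (none).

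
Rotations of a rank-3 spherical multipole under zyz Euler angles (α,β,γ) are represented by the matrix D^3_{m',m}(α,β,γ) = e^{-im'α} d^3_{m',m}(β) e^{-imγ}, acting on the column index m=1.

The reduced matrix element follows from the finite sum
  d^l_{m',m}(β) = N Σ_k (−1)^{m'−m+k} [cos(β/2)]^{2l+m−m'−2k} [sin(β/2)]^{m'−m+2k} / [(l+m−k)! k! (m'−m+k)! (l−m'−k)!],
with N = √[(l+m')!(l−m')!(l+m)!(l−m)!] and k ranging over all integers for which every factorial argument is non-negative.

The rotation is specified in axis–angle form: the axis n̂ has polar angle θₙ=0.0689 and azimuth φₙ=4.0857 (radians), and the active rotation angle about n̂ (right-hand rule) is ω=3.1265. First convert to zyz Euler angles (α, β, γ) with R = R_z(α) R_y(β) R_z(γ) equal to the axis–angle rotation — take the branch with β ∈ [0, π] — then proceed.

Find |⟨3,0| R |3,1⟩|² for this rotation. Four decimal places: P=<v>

P=0.0540

Axis–angle → zyz. n̂ = (sinθₙcosφₙ, sinθₙsinφₙ, cosθₙ) = (-0.040376, -0.055763, +0.997627), ω = 3.1265.
R = I cosω + sinω [n̂]ₓ + (1−cosω) n̂n̂ᵀ gives
  R = [-0.996626, -0.010554, -0.081397; +0.019559, -0.993667, -0.110646; -0.079713, -0.111864, +0.990521]
β = atan2(√(R₁₃²+R₂₃²), R₃₃) = 0.137796; α = atan2(R₂₃, R₁₃) mod 2π = 4.078136; γ = atan2(R₃₂, −R₃₁) mod 2π = 5.331514
D^3_{0,1}(4.0781,0.1378,5.3315) = e^{-i·0·4.0781}·d^3_{0,1}(0.1378)·e^{-i·1·5.3315}. Compute d first:
c=cos(0.137796/2)=0.997627, s=sin(0.137796/2)=0.068844; N=√[6·6·24·2]=41.569219
Admissible k: 1..3 (factorial args all ≥0)
  k=1: (−1)^0·41.5692/(12)·0.9976^5·0.0688^1 = +0.235665
  k=2: (−1)^1·41.5692/(4)·0.9976^3·0.0688^3 = -0.003367
  k=3: (−1)^2·41.5692/(12)·0.9976^1·0.0688^5 = +0.000005
d^3_{0,1}(0.1378) = +0.235665 -0.003367 +0.000005 = +0.232304
|D^3_{0,1}|² = |d^3_{0,1}(β)|² = (+0.232304)² = 0.053965 (the z-rotation phases have unit modulus)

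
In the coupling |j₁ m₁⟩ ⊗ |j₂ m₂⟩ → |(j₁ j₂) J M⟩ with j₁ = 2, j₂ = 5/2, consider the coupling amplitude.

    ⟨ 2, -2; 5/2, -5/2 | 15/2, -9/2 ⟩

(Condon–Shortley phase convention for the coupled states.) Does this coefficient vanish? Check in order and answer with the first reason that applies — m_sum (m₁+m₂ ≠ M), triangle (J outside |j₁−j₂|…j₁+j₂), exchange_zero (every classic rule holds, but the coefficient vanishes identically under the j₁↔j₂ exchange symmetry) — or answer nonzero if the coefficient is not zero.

triangle

m-sum: m₁+m₂ = -2+(-5/2) = -9/2, M = -9/2  ✓
triangle: need |j₁−j₂| ≤ J ≤ j₁+j₂, i.e. J ∈ [1/2, 9/2]; J = 15/2 is outside ✗ ⇒ coefficient is 0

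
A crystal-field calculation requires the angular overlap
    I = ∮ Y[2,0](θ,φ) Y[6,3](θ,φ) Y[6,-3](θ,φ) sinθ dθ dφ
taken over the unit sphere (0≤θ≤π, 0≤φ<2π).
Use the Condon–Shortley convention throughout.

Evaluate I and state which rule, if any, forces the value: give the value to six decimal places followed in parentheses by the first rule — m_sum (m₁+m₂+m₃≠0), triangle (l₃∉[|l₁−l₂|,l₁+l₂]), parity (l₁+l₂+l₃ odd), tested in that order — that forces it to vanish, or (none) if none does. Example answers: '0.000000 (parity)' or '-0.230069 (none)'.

Checks pass: Σm=0; 14 even; l₃=6∈[4,8].
(2·2+1)(2·6+1)(2·6+1) = 845
Δ: 2! 2! 10! / 15! → 1/90090
sum: t=0:+1/69120 t=1:−1/14400 t=2:+1/69120 = -7/172800
3j²(2 6 6; 0 0 0) = Δ·Π!·Σ² = 14/715  (sign -1)
sum: t=0:+1/1451520 t=1:−1/80640 t=2:+1/120960 = -1/290304
3j²(2 6 6; 0 3 -3) = Δ·Π!·Σ² = 5/2002  (sign +1)
combine: 4πI² = 845·14/715·5/2002 = 5/121
take √, sign -1: I = -0.05734392
No selection rule forces the value: the integral is nonzero (none).

-0.057344 (none)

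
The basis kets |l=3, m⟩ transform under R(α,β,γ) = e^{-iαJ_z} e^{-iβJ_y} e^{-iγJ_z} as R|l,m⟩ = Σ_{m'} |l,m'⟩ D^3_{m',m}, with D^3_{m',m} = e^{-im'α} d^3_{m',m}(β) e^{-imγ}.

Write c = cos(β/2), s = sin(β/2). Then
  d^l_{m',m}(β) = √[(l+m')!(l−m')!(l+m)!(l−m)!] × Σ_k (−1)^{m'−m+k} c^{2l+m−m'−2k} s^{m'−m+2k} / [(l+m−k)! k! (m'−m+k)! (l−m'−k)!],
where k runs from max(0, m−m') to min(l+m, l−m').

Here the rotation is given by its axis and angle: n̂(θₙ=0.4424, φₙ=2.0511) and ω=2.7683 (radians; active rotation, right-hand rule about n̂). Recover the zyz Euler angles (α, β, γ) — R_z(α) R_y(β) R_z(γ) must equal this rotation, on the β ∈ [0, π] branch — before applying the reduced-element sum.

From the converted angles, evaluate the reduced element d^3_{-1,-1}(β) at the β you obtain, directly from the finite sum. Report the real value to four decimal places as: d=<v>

Axis–angle → zyz. n̂ = (sinθₙcosφₙ, sinθₙsinφₙ, cosθₙ) = (-0.197807, +0.379671, +0.903727), ω = 2.7683.
R = I cosω + sinω [n̂]ₓ + (1−cosω) n̂n̂ᵀ gives
  R = [-0.855571, -0.474605, -0.206757; +0.184543, -0.652759, +0.734745; -0.483676, +0.590471, +0.646066]
β = atan2(√(R₁₃²+R₂₃²), R₃₃) = 0.868377; α = atan2(R₂₃, R₁₃) mod 2π = 1.845102; γ = atan2(R₃₂, −R₃₁) mod 2π = 0.884495
d^3_{-1,-1}(β=0.8684) via the finite sum:
c=cos(0.868377/2)=0.907212, s=sin(0.868377/2)=0.420674; N=√[2·24·2·24]=48.000000
k∈{0,1,2} keeps every argument non-negative
  k=0: (−1)^0·48.0000/(48)·0.9072^6·0.4207^0 = +0.557509
  k=1: (−1)^1·48.0000/(6)·0.9072^4·0.4207^2 = -0.958995
  k=2: (−1)^2·48.0000/(8)·0.9072^2·0.4207^4 = +0.154651
d^3_{-1,-1}(0.8684) = +0.557509 -0.958995 +0.154651 = -0.246835

d=-0.2468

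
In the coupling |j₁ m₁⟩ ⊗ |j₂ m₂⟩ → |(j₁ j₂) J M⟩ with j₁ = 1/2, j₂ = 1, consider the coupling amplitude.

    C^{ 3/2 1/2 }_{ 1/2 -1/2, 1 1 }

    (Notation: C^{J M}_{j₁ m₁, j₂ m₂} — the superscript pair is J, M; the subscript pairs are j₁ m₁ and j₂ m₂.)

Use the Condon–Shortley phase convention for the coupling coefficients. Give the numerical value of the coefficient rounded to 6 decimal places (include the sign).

+√(1/3) ≈ +0.577350

j₁+j₂−J=0  J+j₁−j₂=1  J−j₁+j₂=2  j₁+j₂+J+1=4
(j₁±m₁, j₂±m₂, J±M) = (0,1,2,0,2,1)
P² = 4/3
sum k=0..0:
  [0] +1/2 = 1/2
S = 1/2
C² = P²·S² = 1/3 ; C = +0.577350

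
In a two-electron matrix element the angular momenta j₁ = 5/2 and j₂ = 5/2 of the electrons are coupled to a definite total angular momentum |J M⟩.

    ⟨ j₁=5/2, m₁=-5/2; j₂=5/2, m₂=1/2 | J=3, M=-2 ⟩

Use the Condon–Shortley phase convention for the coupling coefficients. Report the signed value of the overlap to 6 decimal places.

+0.645497  (= +√(5/12))

triangle: 2!·3!·3!/9! = 72/362880
(j±m)!: 0!·5!·3!·2!·1!·5! = 172800
prefactor² = (2J+1)·Δ·N² = 240
  k=2: +1/(2!·0!·3!·1!·0!·2!) = 1/24
Σ = 1/24  ⇒  CG² = 240·(1/24)² = 5/12
CG = +√(5/12) = +0.645497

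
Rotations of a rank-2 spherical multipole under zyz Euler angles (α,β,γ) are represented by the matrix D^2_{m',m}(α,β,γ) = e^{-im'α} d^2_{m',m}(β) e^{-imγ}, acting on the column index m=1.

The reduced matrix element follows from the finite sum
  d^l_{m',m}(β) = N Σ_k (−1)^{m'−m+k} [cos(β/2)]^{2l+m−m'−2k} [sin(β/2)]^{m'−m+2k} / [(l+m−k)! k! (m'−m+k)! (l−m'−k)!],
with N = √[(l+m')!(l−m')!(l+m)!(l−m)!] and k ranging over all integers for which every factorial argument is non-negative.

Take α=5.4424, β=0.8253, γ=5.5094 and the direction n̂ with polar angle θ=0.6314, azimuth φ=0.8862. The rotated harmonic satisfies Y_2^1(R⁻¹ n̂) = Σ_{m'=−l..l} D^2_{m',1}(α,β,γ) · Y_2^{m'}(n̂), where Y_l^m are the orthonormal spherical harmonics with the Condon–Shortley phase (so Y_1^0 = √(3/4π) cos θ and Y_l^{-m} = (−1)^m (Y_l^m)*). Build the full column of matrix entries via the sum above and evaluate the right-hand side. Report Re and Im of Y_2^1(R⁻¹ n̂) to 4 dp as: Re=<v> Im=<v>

Re=0.3250 Im=0.0152

Need the full column D^2_{m',1} for m'=−2..2 at α=5.4424, β=0.8253, γ=5.5094.
cos(β/2)=0.916061, sin(β/2)=0.401038
d^2_{-2,1}: single k=3 term ⇒ +0.118171;  D = +0.072734-0.093136i
d^2_{-1,1}: k∈[2..3] ⇒ +0.404895 -0.025867 = +0.379028;  D = +0.378177-0.025376i
d^2_{0,1}: k∈[1..2] ⇒ +0.755153 -0.144730 = +0.610423;  D = +0.436618+0.426593i
d^2_{1,1}: k∈[0..1] ⇒ +0.704203 -0.404895 = +0.299309;  D = -0.013098+0.299022i
d^2_{2,1}: single k=0 term ⇒ -0.616580;  D = +0.477008-0.390684i
Y_2^{m'}(θ=0.6314,φ=0.8862) and Σ D·Y over m':
  (+0.0727-0.0931i)·(-0.0269-0.1319i)  (+0.3782-0.0254i)·(+0.2328-0.2852i)  (+0.4366+0.4266i)·(+0.3011+0.0000i)  (-0.0131+0.2990i)·(-0.2328-0.2852i)  (+0.4770-0.3907i)·(-0.0269+0.1319i)
Y_2^1(R⁻¹ n̂) = +0.325000+0.015185i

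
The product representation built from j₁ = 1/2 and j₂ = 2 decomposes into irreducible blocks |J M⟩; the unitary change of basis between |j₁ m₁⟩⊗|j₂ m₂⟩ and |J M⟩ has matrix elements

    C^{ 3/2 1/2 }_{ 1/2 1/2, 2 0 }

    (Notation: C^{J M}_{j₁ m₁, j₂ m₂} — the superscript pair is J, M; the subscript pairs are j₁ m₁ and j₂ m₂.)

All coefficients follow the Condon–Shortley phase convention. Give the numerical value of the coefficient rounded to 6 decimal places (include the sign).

+√(2/5) = +0.632456

triangle: 1!·0!·3!/5! = 6/120
(j±m)!: 1!·0!·2!·2!·2!·1! = 8
prefactor² = (2J+1)·Δ·N² = 8/5
  k=0: +1/(0!·1!·0!·2!·0!·1!) = 1/2
Σ = 1/2  ⇒  CG² = 8/5·(1/2)² = 2/5
CG = +√(2/5) = +0.632456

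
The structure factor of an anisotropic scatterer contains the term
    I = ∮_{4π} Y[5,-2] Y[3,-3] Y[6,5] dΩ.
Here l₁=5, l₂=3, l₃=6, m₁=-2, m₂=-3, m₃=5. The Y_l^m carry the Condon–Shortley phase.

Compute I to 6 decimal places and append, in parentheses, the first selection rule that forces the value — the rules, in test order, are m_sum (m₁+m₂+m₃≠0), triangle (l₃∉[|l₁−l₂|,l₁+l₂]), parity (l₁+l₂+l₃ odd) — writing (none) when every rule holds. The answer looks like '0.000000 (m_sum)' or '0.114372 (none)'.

0.169016 (none)

m-sum 0 ✓  L=14 even ✓  2≤6≤8 ✓
Π(2lᵢ+1) = 11×7×13 = 1001
triangle coeff Δ(5,3,6) = 1/675675
Σ_t [0,2]: t=0:+1/8640 t=1:−1/2304 t=2:+1/8640 = -7/34560
(3j)²=7/429 [(5 3 6; 0 0 0)], sign=-1
Σ_t [0,0]: t=0:+1/241920 = 1/241920
(3j)²=2/91 [(5 3 6; -2 -3 5)], sign=-1
⇒ 4πI² = 14/39
I = (+1)√(14/39/(4π)) = 0.16901560
No selection rule forces the value: the integral is nonzero (none).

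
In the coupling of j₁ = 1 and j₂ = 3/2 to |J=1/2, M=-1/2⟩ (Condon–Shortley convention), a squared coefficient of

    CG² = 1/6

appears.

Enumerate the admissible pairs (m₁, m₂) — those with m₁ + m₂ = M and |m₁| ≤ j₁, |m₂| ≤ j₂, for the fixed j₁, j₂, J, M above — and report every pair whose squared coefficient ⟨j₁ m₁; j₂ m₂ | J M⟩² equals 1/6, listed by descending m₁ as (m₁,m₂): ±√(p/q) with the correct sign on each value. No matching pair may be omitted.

Admissible pairs with m₁+m₂ = M = -1/2: (-1,1/2), (0,-1/2), (1,-3/2)
  (m₁,m₂)=(1,-3/2): CG² = 1/2, CG = +√(1/2)
  (m₁,m₂)=(0,-1/2): CG² = 1/3, CG = −√(1/3)
  (m₁,m₂)=(-1,1/2): CG² = 1/6, CG = +√(1/6)   ← matches the target
Pairs with CG² = 1/6: (-1,1/2): +√(1/6)

(-1,1/2): +√(1/6)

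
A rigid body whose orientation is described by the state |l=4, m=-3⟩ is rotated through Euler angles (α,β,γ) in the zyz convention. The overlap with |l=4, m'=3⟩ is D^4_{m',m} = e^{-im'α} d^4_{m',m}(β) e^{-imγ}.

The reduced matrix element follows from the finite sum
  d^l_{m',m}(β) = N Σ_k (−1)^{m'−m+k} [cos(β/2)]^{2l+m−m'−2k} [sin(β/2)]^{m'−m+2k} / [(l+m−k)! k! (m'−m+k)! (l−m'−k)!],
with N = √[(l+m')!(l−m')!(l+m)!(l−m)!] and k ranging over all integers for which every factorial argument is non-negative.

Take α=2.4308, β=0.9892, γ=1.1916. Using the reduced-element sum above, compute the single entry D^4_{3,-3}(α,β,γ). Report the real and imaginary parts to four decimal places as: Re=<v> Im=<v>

D^4_{3,-3}(2.4308,0.9892,1.1916) = e^{-i·3·2.4308}·d^4_{3,-3}(0.9892)·e^{-i·-3·1.1916}. Compute d first:
With c≡cos(β/2)=0.880159 and s≡sin(β/2)=0.474680, N=[5040·1·1·5040]^{1/2}=5040.000000
The bounds max(0,m−m')=0 and min(l+m,l−m')=1 give 2 terms
  k=0: (−1)^6·5040.0000/(720)·0.8802^2·0.4747^6 = +0.062033
  k=1: (−1)^7·5040.0000/(5040)·0.8802^0·0.4747^8 = -0.002578
d^4_{3,-3}(0.9892) = +0.062033 -0.002578 = +0.059456
Attach z-rotation phases: D = e^{-i(3)(2.4308)}·(+0.059456)·e^{-i(-3)(1.1916)} = -0.049862+0.032384i

Re=-0.0499 Im=0.0324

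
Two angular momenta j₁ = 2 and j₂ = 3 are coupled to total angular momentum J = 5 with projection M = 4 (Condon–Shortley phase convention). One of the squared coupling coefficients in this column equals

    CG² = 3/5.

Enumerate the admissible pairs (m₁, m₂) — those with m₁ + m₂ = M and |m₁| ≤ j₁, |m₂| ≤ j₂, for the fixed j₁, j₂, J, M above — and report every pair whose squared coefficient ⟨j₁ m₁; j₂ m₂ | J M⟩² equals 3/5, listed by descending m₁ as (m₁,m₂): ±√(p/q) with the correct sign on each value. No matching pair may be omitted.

(2,2): +√(3/5)

Admissible pairs with m₁+m₂ = M = 4: (1,3), (2,2)
  (m₁,m₂)=(2,2): CG² = 3/5, CG = +√(3/5)   ← matches the target
  (m₁,m₂)=(1,3): CG² = 2/5, CG = +√(2/5)
Pairs with CG² = 3/5: (2,2): +√(3/5)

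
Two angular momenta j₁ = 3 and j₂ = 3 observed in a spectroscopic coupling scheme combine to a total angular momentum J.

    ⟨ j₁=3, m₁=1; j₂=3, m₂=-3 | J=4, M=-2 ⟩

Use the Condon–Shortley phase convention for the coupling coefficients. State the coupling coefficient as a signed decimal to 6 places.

√[9·2!4!4!/11! · 4!2!0!6!2!6!] = √(995328/77)
  +(−1)^0/∏(0,2,2,0,2,4)! = 1/192  (running 1/192)
⟨..|..⟩ = √(995328/77)·(1/192) = +0.592157

+√(27/77) ≈ +0.592157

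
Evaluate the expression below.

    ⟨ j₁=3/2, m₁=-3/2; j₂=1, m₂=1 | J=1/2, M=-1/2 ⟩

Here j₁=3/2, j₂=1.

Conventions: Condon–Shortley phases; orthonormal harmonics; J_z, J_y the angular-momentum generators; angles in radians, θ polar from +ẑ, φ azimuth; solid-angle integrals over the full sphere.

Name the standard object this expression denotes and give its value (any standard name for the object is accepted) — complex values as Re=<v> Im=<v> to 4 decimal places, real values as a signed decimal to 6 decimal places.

This is a Clebsch–Gordan (vector-coupling) coefficient.
√[2·2!1!0!/4! · 0!3!2!0!0!1!] = √(2)
  +(−1)^2/∏(2,0,1,0,0,0)! = 1/2  (running 1/2)
⟨..|..⟩ = √(2)·(1/2) = +0.707107

Clebsch–Gordan coefficient, +√(1/2) ≈ +0.707107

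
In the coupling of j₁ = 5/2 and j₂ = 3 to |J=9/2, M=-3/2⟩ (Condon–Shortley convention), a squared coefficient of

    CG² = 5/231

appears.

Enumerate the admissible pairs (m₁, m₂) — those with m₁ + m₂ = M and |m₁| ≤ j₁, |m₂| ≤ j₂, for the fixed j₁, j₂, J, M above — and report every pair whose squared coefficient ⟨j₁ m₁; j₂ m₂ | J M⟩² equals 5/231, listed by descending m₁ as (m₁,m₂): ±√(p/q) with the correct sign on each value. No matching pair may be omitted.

(-1/2,-1): +√(5/231)

Admissible pairs with m₁+m₂ = M = -3/2: (-5/2,1), (-3/2,0), (-1/2,-1), (1/2,-2), (3/2,-3)
  (m₁,m₂)=(3/2,-3): CG² = 8/77, CG = +√(8/77)
  (m₁,m₂)=(1/2,-2): CG² = 169/462, CG = +√(169/462)
  (m₁,m₂)=(-1/2,-1): CG² = 5/231, CG = +√(5/231)   ← matches the target
  (m₁,m₂)=(-3/2,0): CG² = 45/154, CG = −√(45/154)
  (m₁,m₂)=(-5/2,1): CG² = 50/231, CG = −√(50/231)
Pairs with CG² = 5/231: (-1/2,-1): +√(5/231)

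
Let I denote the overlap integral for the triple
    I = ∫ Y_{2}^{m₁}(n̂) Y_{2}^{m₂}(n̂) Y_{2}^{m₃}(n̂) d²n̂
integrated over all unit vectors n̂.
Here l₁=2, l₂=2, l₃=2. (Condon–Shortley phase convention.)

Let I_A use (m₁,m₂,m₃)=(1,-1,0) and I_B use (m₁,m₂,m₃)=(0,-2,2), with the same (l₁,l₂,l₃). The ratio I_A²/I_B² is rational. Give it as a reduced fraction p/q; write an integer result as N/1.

1/4

l's match ⇒ only the (l;m) 3-j factors differ between A and B.
A: triangle coeff Δ(2,2,2) = 1/630; Σ_t [0,1]: t=0:+1/2 t=1:−1/4 = 1/4; (3j)²=1/70 [(2 2 2; 1 -1 0)], sign=+1
B: triangle coeff Δ(2,2,2) = 1/630; Σ_t [0,0]: t=0:+1/8 = 1/8; (3j)²=2/35 [(2 2 2; 0 -2 2)], sign=+1
I_A²/I_B² = (1/70)/(2/35) = 1/4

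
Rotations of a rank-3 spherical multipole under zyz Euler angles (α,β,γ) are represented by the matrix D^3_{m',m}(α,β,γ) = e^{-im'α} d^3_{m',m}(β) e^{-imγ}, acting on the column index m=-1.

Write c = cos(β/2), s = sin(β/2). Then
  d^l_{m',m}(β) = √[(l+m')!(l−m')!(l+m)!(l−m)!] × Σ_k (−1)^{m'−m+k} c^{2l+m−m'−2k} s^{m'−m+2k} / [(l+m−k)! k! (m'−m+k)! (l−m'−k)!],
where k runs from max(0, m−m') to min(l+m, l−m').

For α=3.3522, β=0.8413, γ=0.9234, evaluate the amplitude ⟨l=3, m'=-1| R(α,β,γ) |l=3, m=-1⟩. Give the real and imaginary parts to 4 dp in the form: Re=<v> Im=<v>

Split into d^3_{-1,-1}(β=0.8413) × two z-phases.
c=cos(0.841300/2)=0.912824, s=sin(0.841300/2)=0.408354; N=√[2·24·2·24]=48.000000
k: max(0,(-1)−(-1))=0 … min(3+(-1),3−(-1))=2
  k=0: (−1)^0·48.0000/(48)·0.9128^6·0.4084^0 = +0.578524
  k=1: (−1)^1·48.0000/(6)·0.9128^4·0.4084^2 = -0.926213
  k=2: (−1)^2·48.0000/(8)·0.9128^2·0.4084^4 = +0.139018
d^3_{-1,-1}(0.8413) = +0.578524 -0.926213 +0.139018 = -0.208671
Phases: e^{-i·(-1)·3.3522}=-0.977904-0.209054i, e^{-i·(-1)·0.9234}=+0.603112+0.797657i ⇒ D=+0.088274+0.189080i

Re=0.0883 Im=0.1891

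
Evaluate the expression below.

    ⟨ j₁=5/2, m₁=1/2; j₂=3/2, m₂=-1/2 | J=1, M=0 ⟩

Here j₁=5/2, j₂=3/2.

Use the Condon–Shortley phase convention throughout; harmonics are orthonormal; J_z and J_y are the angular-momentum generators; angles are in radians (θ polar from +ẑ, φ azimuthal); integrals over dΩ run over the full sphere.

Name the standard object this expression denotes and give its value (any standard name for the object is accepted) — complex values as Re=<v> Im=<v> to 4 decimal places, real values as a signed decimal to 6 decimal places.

Clebsch–Gordan coefficient, −√(3/10) ≈ -0.547723

This is a Clebsch–Gordan (vector-coupling) coefficient.
triangle: 3!×2!×0!/6! = 12/720
(j±m)!: 3!×2!×1!×2!×1!×1! = 24
prefactor² = (2J+1)×Δ×N² = 6/5
  k=1: −1/(1!×2!×1!×0!×1!×0!) = -1/2
Σ = -1/2  ⇒  CG² = 6/5×(-1/2)² = 3/10
CG = −√(3/10) = -0.547723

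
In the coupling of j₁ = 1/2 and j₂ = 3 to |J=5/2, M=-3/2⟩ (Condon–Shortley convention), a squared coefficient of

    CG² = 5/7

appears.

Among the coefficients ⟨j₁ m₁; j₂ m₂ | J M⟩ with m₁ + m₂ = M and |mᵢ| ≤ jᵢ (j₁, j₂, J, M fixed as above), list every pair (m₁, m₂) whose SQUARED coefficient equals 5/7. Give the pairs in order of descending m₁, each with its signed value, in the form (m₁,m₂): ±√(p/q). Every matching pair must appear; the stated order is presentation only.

(1/2,-2): +√(5/7)

Admissible pairs with m₁+m₂ = M = -3/2: (-1/2,-1), (1/2,-2)
  (m₁,m₂)=(1/2,-2): CG² = 5/7, CG = +√(5/7)   ← matches the target
  (m₁,m₂)=(-1/2,-1): CG² = 2/7, CG = −√(2/7)
Pairs with CG² = 5/7: (1/2,-2): +√(5/7)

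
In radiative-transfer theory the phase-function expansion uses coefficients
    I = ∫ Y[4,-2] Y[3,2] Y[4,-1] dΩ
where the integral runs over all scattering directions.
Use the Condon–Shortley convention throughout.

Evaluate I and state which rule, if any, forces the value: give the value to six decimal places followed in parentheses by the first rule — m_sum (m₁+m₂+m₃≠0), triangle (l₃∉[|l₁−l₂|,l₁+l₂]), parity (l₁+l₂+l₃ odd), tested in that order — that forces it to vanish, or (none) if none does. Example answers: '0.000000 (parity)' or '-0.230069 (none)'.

0.000000 (m_sum)

-2 + 2 − 1 = -1 ≠ 0: azimuthal integral kills it; I = 0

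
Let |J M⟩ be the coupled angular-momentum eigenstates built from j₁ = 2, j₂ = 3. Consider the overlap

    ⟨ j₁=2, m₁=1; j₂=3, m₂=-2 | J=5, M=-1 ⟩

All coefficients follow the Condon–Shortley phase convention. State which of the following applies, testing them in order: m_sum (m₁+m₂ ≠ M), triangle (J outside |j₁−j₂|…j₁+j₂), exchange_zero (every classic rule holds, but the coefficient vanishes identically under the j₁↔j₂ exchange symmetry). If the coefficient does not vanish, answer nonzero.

nonzero

m-sum: m₁+m₂ = 1+(-2) = -1, M = -1  ✓
triangle: |j₁−j₂| = 1 ≤ J = 5 ≤ j₁+j₂ = 5  ✓
exchange: j₁≠j₂ or m₁≠m₂ — the exchange symmetry imposes no constraint here
value check: CG = +√(4/35) = +0.338062 ≠ 0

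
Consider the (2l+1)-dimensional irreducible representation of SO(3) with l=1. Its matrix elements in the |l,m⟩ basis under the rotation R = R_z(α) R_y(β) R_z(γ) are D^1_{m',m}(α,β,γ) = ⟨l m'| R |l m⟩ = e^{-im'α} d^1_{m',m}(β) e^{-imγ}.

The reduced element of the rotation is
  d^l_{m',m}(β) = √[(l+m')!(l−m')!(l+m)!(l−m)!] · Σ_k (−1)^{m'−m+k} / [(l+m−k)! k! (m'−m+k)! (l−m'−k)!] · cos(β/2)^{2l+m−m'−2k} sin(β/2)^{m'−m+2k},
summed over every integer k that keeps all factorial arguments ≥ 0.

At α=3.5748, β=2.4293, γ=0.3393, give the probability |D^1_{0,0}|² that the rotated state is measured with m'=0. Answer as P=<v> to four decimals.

P=0.5728

First d^1_{0,0}(β=2.4293), then the phase factors e^{-i(0)α} and e^{-i(0)γ}:
Half-angle: c=0.348665, s=0.937247. N=√(1·1·1·1)=1.000000
Admissible k: 0..1 (factorial args all ≥0)
  k=0: (−1)^0·1.0000/(1)·0.3487^2·0.9372^0 = +0.121567
  k=1: (−1)^1·1.0000/(1)·0.3487^0·0.9372^2 = -0.878433
d^1_{0,0}(2.4293) = +0.121567 -0.878433 = -0.756865
|D^1_{0,0}|² = |d^1_{0,0}(β)|² = (-0.756865)² = 0.572845 (the z-rotation phases have unit modulus)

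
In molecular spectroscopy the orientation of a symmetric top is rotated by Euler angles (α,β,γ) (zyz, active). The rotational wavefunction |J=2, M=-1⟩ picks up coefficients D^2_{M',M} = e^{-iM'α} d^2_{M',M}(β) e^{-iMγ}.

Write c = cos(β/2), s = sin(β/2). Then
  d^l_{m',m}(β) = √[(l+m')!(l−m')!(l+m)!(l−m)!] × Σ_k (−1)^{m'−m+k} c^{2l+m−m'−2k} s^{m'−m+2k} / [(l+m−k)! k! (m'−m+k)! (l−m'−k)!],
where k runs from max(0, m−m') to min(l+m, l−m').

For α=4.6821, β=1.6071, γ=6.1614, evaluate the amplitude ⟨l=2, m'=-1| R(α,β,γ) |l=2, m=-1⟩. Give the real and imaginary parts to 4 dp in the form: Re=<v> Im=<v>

Split into d^2_{-1,-1}(β=1.6071) × two z-phases.
With c≡cos(β/2)=0.694156 and s≡sin(β/2)=0.719825, N=[1·6·1·6]^{1/2}=6.000000
The bounds max(0,m−m')=0 and min(l+m,l−m')=1 give 2 terms
  k=0: (−1)^0·6.0000/(6)·0.6942^4·0.7198^0 = +0.232181
  k=1: (−1)^1·6.0000/(2)·0.6942^2·0.7198^2 = -0.749012
d^2_{-1,-1}(1.6071) = +0.232181 -0.749012 = -0.516830
D = (-0.030284-0.999541i)·(-0.516830)·(+0.992593-0.121484i) = +0.078294+0.510866i

Re=0.0783 Im=0.5109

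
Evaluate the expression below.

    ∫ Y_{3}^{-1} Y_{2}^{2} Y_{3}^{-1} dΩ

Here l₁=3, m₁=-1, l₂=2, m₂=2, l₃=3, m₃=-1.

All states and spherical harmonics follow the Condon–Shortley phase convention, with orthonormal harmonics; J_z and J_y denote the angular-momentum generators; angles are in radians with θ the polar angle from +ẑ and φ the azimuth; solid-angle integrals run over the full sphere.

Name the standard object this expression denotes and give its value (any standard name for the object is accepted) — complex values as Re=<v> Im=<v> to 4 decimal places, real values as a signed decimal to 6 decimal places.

This is a Gaunt coefficient — the integral of a triple product of spherical harmonics over the sphere.
m-sum 0 ✓  L=8 even ✓  1≤3≤5 ✓
Π(2lᵢ+1) = 7×5×7 = 245
triangle coeff Δ(3,2,3) = 1/3780
Σ_t [0,2]: t=0:+1/24 t=1:−1/4 t=2:+1/24 = -1/6
(3j)²=4/105 [(3 2 3; 0 0 0)], sign=+1
Σ_t [2,2]: t=2:+1/16 = 1/16
(3j)²=2/35 [(3 2 3; -1 2 -1)], sign=+1
⇒ 4πI² = 8/15
I = (+1)√(8/15/(4π)) = 0.20601291

Gaunt coefficient, +0.206013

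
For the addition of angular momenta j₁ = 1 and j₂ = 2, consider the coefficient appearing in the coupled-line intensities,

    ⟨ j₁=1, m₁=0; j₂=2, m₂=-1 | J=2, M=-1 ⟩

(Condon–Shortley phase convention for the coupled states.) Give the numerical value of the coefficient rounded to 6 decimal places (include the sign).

triangle: 1!×1!×3!/6! = 6/720
(j±m)!: 1!×1!×1!×3!×1!×3! = 36
prefactor² = (2J+1)×Δ×N² = 3/2
  k=0: +1/(0!×1!×1!×1!×0!×2!) = 1/2
  k=1: −1/(1!×0!×0!×0!×1!×3!) = -1/6
Σ = 1/3  ⇒  CG² = 3/2×(1/3)² = 1/6
CG = +√(1/6) = +0.408248

+0.408248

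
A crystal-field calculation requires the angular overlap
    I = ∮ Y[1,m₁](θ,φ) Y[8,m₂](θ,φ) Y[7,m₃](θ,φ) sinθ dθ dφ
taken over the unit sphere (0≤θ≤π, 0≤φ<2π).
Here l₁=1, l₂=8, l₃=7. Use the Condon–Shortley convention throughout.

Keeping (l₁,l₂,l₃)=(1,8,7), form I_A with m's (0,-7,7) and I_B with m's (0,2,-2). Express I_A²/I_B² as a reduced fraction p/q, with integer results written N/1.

Same 1,8,7: normalisation and zero-m 3j drop out of the ratio.
A: Δ: 2! 0! 14! / 17! → 1/2040; sum: t=1:−1/87178291200 = -1/87178291200; 3j²(1 8 7; 0 -7 7) = Δ·Π!·Σ² = 1/136  (sign -1)
B: Δ: 2! 0! 14! / 17! → 1/2040; sum: t=1:−1/43545600 = -1/43545600; 3j²(1 8 7; 0 2 -2) = Δ·Π!·Σ² = 1/34  (sign +1)
I_A²/I_B² = (1/136)/(1/34) = 1/4

1/4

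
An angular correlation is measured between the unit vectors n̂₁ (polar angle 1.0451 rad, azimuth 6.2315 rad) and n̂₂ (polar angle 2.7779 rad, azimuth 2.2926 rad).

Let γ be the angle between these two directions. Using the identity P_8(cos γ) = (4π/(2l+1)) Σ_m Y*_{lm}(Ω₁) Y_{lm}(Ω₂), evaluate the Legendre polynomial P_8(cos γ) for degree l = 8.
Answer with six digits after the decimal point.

Expand P_8 via completeness: Σ_{m} conj(Y_{8,m}) at Ω₁ times Y_{8,m} at Ω₂ —
  [-8]  conj(Y_{8,-8})(Ω₁) = +0.147898-0.064894i ; Y_{8,-8}(Ω₂) = +0.000115+0.000064i ; Δ = +0.000021+0.000002i
  [-7]  conj(Y_{8,-7})(Ω₁) = +0.350534-0.132662i ; Y_{8,-7}(Ω₂) = +0.001309-0.000463i ; Δ = +0.000397-0.000336i
  [-6]  conj(Y_{8,-6})(Ω₁) = +0.416948-0.133611i ; Y_{8,-6}(Ω₂) = +0.003437-0.008567i ; Δ = +0.000289-0.004031i
  [-5]  conj(Y_{8,-5})(Ω₁) = +0.148472-0.039247i ; Y_{8,-5}(Ω₂) = -0.019704-0.039039i ; Δ = -0.004458-0.005023i
  [-4]  conj(Y_{8,-4})(Ω₁) = -0.264188+0.055410i ; Y_{8,-4}(Ω₂) = -0.146169-0.038006i ; Δ = +0.040722+0.001941i
  [-3]  conj(Y_{8,-3})(Ω₁) = -0.301051+0.047057i ; Y_{8,-3}(Ω₂) = -0.305746+0.206764i ; Δ = +0.082315-0.076634i
  [-2]  conj(Y_{8,-2})(Ω₁) = +0.126139-0.013086i ; Y_{8,-2}(Ω₂) = -0.072579+0.567557i ; Δ = -0.001728+0.072541i
  [-1]  conj(Y_{8,-1})(Ω₁) = +0.330605-0.017103i ; Y_{8,-1}(Ω₂) = +0.238066+0.270448i ; Δ = +0.083331+0.085340i
  [+0]  conj(Y_{8,0})(Ω₁) = -0.079774-0.000000i ; Y_{8,0}(Ω₂) = -0.341059+0.000000i ; Δ = +0.027208+0.000000i
  [+1]  conj(Y_{8,1})(Ω₁) = -0.330605-0.017103i ; Y_{8,1}(Ω₂) = -0.238066+0.270448i ; Δ = +0.083331-0.085340i
  [+2]  conj(Y_{8,2})(Ω₁) = +0.126139+0.013086i ; Y_{8,2}(Ω₂) = -0.072579-0.567557i ; Δ = -0.001728-0.072541i
  [+3]  conj(Y_{8,3})(Ω₁) = +0.301051+0.047057i ; Y_{8,3}(Ω₂) = +0.305746+0.206764i ; Δ = +0.082315+0.076634i
  [+4]  conj(Y_{8,4})(Ω₁) = -0.264188-0.055410i ; Y_{8,4}(Ω₂) = -0.146169+0.038006i ; Δ = +0.040722-0.001941i
  [+5]  conj(Y_{8,5})(Ω₁) = -0.148472-0.039247i ; Y_{8,5}(Ω₂) = +0.019704-0.039039i ; Δ = -0.004458+0.005023i
  [+6]  conj(Y_{8,6})(Ω₁) = +0.416948+0.133611i ; Y_{8,6}(Ω₂) = +0.003437+0.008567i ; Δ = +0.000289+0.004031i
  [+7]  conj(Y_{8,7})(Ω₁) = -0.350534-0.132662i ; Y_{8,7}(Ω₂) = -0.001309-0.000463i ; Δ = +0.000397+0.000336i
  [+8]  conj(Y_{8,8})(Ω₁) = +0.147898+0.064894i ; Y_{8,8}(Ω₂) = +0.000115-0.000064i ; Δ = +0.000021-0.000002i
Total Σ_m = +0.428988+0.000000i. Multiply by 0.739198: +0.317107+0.000000i. P_8(cos γ) = 0.317107

0.317107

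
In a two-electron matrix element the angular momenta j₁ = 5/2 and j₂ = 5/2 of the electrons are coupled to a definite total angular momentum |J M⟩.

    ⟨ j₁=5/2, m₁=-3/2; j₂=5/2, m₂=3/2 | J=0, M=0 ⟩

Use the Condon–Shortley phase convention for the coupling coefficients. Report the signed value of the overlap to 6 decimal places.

+√(1/6) ≈ +0.408248

triangle: 5!*0!*0!/6! = 120/720
(j±m)!: 1!*4!*4!*1!*0!*0! = 576
prefactor² = (2J+1)*Δ*N² = 96
  k=4: +1/(4!*1!*0!*0!*0!*0!) = 1/24
Σ = 1/24  ⇒  CG² = 96*(1/24)² = 1/6
CG = +√(1/6) = +0.408248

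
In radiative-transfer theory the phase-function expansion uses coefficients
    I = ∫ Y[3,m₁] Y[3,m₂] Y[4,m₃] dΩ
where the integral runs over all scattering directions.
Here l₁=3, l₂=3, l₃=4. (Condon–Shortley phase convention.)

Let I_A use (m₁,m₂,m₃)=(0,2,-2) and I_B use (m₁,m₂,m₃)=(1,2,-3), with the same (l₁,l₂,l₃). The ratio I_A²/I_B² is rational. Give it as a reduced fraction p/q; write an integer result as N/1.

Shared (l₁,l₂,l₃)=(3,3,4): N and (l;000)² cancel in I_A²/I_B².
A: Δ = 2!·4!·4!/11! = 1/34650; Racah Σ t=1..2: t=1:−1/96 t=2:+1/72 = 1/288; ⇒ 3j(3 3 4; 0 2 -2)² = 1/462, sgn +1
B: Δ = 2!·4!·4!/11! = 1/34650; Racah Σ t=1..2: t=1:−1/144 t=2:+1/288 = -1/288; ⇒ 3j(3 3 4; 1 2 -3)² = 1/99, sgn +1
I_A²/I_B² = (1/462)/(1/99) = 3/14

3/14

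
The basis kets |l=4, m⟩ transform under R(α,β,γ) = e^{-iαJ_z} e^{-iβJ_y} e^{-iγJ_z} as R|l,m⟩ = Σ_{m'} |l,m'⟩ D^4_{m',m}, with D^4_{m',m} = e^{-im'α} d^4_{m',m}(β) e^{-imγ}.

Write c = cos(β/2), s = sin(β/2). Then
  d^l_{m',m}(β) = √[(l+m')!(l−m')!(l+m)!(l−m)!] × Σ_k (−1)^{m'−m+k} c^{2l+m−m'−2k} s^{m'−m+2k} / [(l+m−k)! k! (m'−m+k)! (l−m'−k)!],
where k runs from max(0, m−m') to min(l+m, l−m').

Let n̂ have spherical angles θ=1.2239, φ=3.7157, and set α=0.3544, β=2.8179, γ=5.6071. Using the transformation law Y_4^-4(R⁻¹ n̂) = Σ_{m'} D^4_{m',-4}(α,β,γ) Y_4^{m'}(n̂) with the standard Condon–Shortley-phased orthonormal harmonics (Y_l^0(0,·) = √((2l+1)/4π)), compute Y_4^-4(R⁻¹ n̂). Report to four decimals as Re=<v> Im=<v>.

Need the full column D^4_{m',-4} for m'=−4..4 at α=0.3544, β=2.8179, γ=5.6071.
cos(β/2)=0.161141, sin(β/2)=0.986931
d^4_{-4,-4}: single k=0 term ⇒ +0.000000;  D = +0.000000-0.000000i
d^4_{-3,-4}: single k=0 term ⇒ -0.000008;  D = +0.000001+0.000008i
d^4_{-2,-4}: single k=0 term ⇒ +0.000090;  D = -0.000037-0.000082i
d^4_{-1,-4}: single k=0 term ⇒ -0.000782;  D = +0.000549+0.000556i
d^4_{0,-4}: single k=0 term ⇒ +0.005352;  D = -0.004848-0.002266i
d^4_{1,-4}: single k=0 term ⇒ -0.029319;  D = +0.029218+0.002426i
d^4_{2,-4}: single k=0 term ⇒ +0.126973;  D = -0.122320+0.034057i
d^4_{3,-4}: single k=0 term ⇒ -0.415680;  D = +0.336870-0.243533i
d^4_{4,-4}: single k=0 term ⇒ +0.900111;  D = -0.501121+0.747714i
Y_4^{m'}(θ=1.2239,φ=3.7157) and Σ D·Y over m':
  (+0.0000-0.0000i)·(-0.2297-0.2589i)  (+0.0000+0.0000i)·(+0.0534+0.3499i)  (-0.0000-0.0001i)·(-0.0232+0.0515i)  (+0.0005+0.0006i)·(+0.2783-0.1800i)  (-0.0048-0.0023i)·(+0.0000+0.0000i)  (+0.0292+0.0024i)·(-0.2783-0.1800i)  (-0.1223+0.0341i)·(-0.0232-0.0515i)  (+0.3369-0.2435i)·(-0.0534+0.3499i)  (-0.5011+0.7477i)·(-0.2297+0.2589i)
Y_4^-4(R⁻¹ n̂) = -0.014146-0.171004i

Re=-0.0141 Im=-0.1710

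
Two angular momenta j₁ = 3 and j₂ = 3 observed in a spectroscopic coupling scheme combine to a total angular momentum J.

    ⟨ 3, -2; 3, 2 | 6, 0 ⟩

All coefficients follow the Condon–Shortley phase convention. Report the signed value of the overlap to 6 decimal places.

√[13·0!6!6!/13! · 1!5!5!1!6!6!] = √(622080000/77)
  +(−1)^0/∏(0,0,5,5,1,1)! = 1/14400  (running 1/14400)
⟨..|..⟩ = √(622080000/77)·(1/14400) = +0.197386

+√(3/77) = +0.197386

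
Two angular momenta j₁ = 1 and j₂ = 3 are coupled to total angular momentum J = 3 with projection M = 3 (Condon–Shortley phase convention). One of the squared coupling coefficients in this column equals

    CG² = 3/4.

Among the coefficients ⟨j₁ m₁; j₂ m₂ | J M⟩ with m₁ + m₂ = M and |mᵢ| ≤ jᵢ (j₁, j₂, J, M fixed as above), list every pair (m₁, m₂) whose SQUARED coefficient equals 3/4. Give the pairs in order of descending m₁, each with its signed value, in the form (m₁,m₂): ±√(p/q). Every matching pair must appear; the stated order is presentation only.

(0,3): −√(3/4)

Admissible pairs with m₁+m₂ = M = 3: (0,3), (1,2)
  (m₁,m₂)=(1,2): CG² = 1/4, CG = +√(1/4)
  (m₁,m₂)=(0,3): CG² = 3/4, CG = −√(3/4)   ← matches the target
Pairs with CG² = 3/4: (0,3): −√(3/4)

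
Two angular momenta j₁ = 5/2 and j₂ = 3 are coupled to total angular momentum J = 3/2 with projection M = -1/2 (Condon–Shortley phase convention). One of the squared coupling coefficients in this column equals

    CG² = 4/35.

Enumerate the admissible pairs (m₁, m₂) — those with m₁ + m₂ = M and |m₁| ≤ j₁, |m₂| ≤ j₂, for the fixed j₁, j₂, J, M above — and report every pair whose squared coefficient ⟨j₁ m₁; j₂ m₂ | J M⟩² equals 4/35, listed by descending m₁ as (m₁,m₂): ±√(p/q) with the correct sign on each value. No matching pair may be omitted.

(-1/2,0): +√(4/35)

Admissible pairs with m₁+m₂ = M = -1/2: (-5/2,2), (-3/2,1), (-1/2,0), (1/2,-1), (3/2,-2), (5/2,-3)
  (m₁,m₂)=(5/2,-3): CG² = 5/14, CG = +√(5/14)
  (m₁,m₂)=(3/2,-2): CG² = 1/21, CG = −√(1/21)
  (m₁,m₂)=(1/2,-1): CG² = 1/105, CG = −√(1/105)
  (m₁,m₂)=(-1/2,0): CG² = 4/35, CG = +√(4/35)   ← matches the target
  (m₁,m₂)=(-3/2,1): CG² = 7/30, CG = −√(7/30)
  (m₁,m₂)=(-5/2,2): CG² = 5/21, CG = +√(5/21)
Pairs with CG² = 4/35: (-1/2,0): +√(4/35)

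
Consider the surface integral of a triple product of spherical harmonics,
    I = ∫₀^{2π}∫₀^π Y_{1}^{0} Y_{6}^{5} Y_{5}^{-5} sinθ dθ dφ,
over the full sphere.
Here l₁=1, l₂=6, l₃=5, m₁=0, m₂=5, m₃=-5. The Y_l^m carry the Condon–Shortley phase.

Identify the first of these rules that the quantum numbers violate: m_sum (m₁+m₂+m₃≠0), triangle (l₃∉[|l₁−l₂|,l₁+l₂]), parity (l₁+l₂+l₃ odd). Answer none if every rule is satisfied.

Σmᵢ = 0  ✓
l₃∈[|l₁−l₂|,l₁+l₂]=[5,7], have l₃=5  ✓
Σlᵢ = 12 ⇒ even  ✓

none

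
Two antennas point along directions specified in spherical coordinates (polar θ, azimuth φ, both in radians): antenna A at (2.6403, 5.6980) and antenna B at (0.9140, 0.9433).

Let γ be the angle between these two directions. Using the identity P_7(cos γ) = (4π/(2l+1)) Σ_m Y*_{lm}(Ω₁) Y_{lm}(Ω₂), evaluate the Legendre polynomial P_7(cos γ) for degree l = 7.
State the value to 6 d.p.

-0.258547

Expand P_7 via completeness: Σ_{m} conj(Y_{7,m}) at Ω₁ times Y_{7,m} at Ω₂ —
  [-7]  conj(Y_{7,-7})(Ω₁) = -0.001710+0.002415i ; Y_{7,-7}(Ω₂) = +0.092744-0.030725i ; Δ = -0.000084+0.000277i
  [-6]  conj(Y_{7,-6})(Ω₁) = +0.018844-0.007299i ; Y_{7,-6}(Ω₂) = +0.228830+0.164536i ; Δ = +0.005513+0.001430i
  [-5]  conj(Y_{7,-5})(Ω₁) = -0.082656-0.018108i ; Y_{7,-5}(Ω₂) = +0.001808+0.439688i ; Δ = +0.007812-0.036376i
  [-4]  conj(Y_{7,-4})(Ω₁) = +0.167191+0.172440i ; Y_{7,-4}(Ω₂) = -0.262682+0.192172i ; Δ = -0.077056-0.013167i
  [-3]  conj(Y_{7,-3})(Ω₁) = -0.083051-0.444384i ; Y_{7,-3}(Ω₂) = +0.090498+0.029158i ; Δ = +0.005441-0.042637i
  [-2]  conj(Y_{7,-2})(Ω₁) = -0.185048+0.437161i ; Y_{7,-2}(Ω₂) = +0.114145+0.349345i ; Δ = -0.173842-0.014746i
  [-1]  conj(Y_{7,-1})(Ω₁) = +0.030458-0.020181i ; Y_{7,-1}(Ω₂) = -0.036840+0.050794i ; Δ = -0.000097+0.002291i
  [+0]  conj(Y_{7,0})(Ω₁) = +0.448339-0.000000i ; Y_{7,0}(Ω₂) = +0.347968+0.000000i ; Δ = +0.156008+0.000000i
  [+1]  conj(Y_{7,1})(Ω₁) = -0.030458-0.020181i ; Y_{7,1}(Ω₂) = +0.036840+0.050794i ; Δ = -0.000097-0.002291i
  [+2]  conj(Y_{7,2})(Ω₁) = -0.185048-0.437161i ; Y_{7,2}(Ω₂) = +0.114145-0.349345i ; Δ = -0.173842+0.014746i
  [+3]  conj(Y_{7,3})(Ω₁) = +0.083051-0.444384i ; Y_{7,3}(Ω₂) = -0.090498+0.029158i ; Δ = +0.005441+0.042637i
  [+4]  conj(Y_{7,4})(Ω₁) = +0.167191-0.172440i ; Y_{7,4}(Ω₂) = -0.262682-0.192172i ; Δ = -0.077056+0.013167i
  [+5]  conj(Y_{7,5})(Ω₁) = +0.082656-0.018108i ; Y_{7,5}(Ω₂) = -0.001808+0.439688i ; Δ = +0.007812+0.036376i
  [+6]  conj(Y_{7,6})(Ω₁) = +0.018844+0.007299i ; Y_{7,6}(Ω₂) = +0.228830-0.164536i ; Δ = +0.005513-0.001430i
  [+7]  conj(Y_{7,7})(Ω₁) = +0.001710+0.002415i ; Y_{7,7}(Ω₂) = -0.092744-0.030725i ; Δ = -0.000084-0.000277i
Accumulated sum -0.308618+0.000000i; after 4π/(2l+1) scaling, -0.258547+0.000000i ⇒ P_7 = -0.258547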